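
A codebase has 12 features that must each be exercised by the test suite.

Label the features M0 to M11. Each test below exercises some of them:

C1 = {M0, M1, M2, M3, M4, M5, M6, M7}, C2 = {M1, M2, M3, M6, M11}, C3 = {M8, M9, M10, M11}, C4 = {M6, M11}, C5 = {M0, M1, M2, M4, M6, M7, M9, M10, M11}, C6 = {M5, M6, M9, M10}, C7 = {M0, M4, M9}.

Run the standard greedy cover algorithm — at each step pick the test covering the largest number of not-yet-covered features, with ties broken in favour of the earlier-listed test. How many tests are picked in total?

Greedy: pick C5 (covers 9 new) → pick C1 (covers 2 new) → pick C3 (covers 1 new). Total picks: 3.
(The true minimum cover uses only 2 tests, so greedy is not optimal here.)

3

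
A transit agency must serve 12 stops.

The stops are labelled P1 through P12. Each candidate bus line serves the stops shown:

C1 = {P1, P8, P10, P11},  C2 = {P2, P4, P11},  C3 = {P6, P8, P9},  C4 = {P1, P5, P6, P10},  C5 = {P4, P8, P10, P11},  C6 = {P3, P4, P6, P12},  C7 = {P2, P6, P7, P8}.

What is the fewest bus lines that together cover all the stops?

C2 and C3 and C4 and C6 and C7 together: C2 ∪ C3 ∪ C4 ∪ C6 ∪ C7 = {P1, P2, P3, P4, P5, P6, P7, P8, P9, P10, P11, P12} — every stop is covered.
No 4 of the 7 bus lines cover everything (all 35 combinations miss at least one stop), so 5 is optimal.

5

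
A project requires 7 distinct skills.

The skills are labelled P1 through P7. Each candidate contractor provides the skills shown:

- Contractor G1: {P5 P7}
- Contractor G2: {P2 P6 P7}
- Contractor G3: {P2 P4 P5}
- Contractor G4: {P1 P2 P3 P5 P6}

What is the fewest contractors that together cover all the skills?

3

Take {G2, G3, G4}. Their union is {P1, P2, P3, P4, P5, P6, P7}, which is all 7 skills.
Only G4 contains P1, so G4 is forced; the remaining 2 skills need at least 2 more contractors (each remaining contractor adds at most 1) — so at least 3 contractors are needed, and 3 is optimal.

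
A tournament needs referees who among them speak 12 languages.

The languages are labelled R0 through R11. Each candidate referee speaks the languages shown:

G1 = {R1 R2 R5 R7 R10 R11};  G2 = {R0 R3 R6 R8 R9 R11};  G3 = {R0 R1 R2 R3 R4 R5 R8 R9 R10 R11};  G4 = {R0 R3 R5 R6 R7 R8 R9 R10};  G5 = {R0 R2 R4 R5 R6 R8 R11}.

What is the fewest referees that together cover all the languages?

G3 and G4 together: G3 ∪ G4 = {R0, R1, R2, R3, R4, R5, R6, R7, R8, R9, R10, R11} — every language is covered.
No single referee has all 12 languages (the largest, G3, has 10), so 2 is optimal.

2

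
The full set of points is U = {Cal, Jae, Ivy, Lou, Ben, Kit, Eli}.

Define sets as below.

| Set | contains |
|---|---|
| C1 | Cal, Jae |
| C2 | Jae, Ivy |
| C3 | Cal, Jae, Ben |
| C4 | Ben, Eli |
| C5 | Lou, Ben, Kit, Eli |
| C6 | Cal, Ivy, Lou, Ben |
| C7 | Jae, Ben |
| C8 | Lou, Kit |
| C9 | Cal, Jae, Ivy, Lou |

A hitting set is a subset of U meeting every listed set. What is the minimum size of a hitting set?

3

H = {Jae, Lou, Eli} meets every set (each contains at least one member of H), and |H| = 3.
The sets C2, C4, C8 are pairwise disjoint, so any hitting set needs a separate point for each — at least 3. Hence 3 is optimal.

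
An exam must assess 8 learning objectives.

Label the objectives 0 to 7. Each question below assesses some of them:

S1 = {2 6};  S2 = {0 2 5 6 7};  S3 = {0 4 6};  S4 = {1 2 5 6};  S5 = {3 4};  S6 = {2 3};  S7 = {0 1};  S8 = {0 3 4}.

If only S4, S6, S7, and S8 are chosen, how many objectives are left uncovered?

1

Union of S4, S6, S7, S8 = {0, 1, 2, 3, 4, 5, 6}.
Not covered: 7 — 1 objective.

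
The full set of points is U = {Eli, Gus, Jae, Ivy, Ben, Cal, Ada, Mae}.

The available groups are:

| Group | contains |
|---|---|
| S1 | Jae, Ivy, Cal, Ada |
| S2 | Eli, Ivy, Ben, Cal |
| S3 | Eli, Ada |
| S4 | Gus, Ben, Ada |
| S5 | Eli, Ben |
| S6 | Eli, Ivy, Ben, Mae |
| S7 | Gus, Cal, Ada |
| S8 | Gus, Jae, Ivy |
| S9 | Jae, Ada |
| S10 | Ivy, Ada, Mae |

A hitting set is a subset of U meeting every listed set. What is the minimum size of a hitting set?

H = {Gus, Ben, Ada} meets every group (each contains at least one member of H), and |H| = 3.
No choice of 2 points meets every group, so 3 is the minimum.

3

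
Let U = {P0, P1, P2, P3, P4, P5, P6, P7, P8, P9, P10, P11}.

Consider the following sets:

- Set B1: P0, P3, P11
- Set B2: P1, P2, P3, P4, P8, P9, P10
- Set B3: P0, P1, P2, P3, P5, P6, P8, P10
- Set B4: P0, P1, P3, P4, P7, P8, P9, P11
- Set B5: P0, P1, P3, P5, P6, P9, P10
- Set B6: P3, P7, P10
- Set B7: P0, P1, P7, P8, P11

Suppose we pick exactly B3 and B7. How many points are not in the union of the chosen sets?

2

Union of B3, B7 = {P0, P1, P2, P3, P5, P6, P7, P8, P10, P11}.
Not covered: P4, P9 — 2 points.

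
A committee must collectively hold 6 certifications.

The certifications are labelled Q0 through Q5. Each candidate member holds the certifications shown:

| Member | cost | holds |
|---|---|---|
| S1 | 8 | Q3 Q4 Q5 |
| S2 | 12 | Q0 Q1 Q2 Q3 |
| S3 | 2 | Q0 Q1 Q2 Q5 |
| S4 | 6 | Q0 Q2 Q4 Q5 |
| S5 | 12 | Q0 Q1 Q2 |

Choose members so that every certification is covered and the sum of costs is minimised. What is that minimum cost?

10

S1, S3 together cover every certification (S1 ∪ S3 = {Q0, Q1, Q2, Q3, Q4, Q5}); total cost 8 + 2 = 10.
No covering selection has total cost below 10.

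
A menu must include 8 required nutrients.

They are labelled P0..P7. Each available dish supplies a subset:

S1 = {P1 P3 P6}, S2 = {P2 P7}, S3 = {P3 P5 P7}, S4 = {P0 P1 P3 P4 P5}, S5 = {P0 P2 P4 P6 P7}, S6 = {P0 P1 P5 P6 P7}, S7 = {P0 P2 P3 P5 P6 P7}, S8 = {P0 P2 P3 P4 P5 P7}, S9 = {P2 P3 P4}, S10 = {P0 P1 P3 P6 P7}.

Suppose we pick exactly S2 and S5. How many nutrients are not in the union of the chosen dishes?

3

Union of S2, S5 = {P0, P2, P4, P6, P7}.
Not covered: P1, P3, P5 — 3 nutrients.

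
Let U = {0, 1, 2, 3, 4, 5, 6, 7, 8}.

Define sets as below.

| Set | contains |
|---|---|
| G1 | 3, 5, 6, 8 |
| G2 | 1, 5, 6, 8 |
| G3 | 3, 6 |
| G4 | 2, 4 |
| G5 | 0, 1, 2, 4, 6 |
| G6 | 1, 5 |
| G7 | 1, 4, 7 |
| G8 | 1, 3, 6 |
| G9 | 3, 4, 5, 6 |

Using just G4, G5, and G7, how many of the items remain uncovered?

3

Union of G4, G5, G7 = {0, 1, 2, 4, 6, 7}.
Not covered: 3, 5, 8 — 3 items.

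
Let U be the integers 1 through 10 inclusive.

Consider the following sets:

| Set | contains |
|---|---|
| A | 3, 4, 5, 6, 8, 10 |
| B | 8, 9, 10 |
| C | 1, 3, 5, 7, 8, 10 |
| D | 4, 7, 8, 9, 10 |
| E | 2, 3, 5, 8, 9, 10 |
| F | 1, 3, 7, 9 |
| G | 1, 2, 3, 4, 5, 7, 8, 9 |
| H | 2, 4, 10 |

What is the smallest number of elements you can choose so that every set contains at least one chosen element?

Take T = {3, 10}. Each listed set contains at least one of these, so T is a hitting set of size 2.
The sets F, H are pairwise disjoint, so any hitting set needs a separate element for each — at least 2. Hence 2 is optimal.

2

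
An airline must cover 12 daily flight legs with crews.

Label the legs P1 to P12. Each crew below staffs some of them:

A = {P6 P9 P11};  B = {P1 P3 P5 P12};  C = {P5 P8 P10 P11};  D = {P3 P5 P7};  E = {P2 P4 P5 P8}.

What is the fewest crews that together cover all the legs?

5

Take {A, B, C, D, E}. Their union is {P1, P2, P3, P4, P5, P6, P7, P8, P9, P10, P11, P12}, which is all 12 legs.
No 4 of the 5 crews cover everything (all 5 combinations miss at least one leg), so 5 is optimal.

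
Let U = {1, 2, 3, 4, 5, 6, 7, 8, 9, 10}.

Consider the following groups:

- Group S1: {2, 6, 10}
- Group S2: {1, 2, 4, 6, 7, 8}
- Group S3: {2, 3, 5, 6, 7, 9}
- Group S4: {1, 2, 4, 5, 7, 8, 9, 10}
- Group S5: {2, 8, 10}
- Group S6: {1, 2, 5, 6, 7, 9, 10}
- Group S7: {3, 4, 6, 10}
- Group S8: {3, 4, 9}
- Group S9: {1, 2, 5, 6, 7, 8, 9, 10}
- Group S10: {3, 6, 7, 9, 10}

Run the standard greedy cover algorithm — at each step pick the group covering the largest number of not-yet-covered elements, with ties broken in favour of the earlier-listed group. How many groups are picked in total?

2

Greedy: pick S4 (covers 8 new) → pick S3 (covers 2 new). Total picks: 2.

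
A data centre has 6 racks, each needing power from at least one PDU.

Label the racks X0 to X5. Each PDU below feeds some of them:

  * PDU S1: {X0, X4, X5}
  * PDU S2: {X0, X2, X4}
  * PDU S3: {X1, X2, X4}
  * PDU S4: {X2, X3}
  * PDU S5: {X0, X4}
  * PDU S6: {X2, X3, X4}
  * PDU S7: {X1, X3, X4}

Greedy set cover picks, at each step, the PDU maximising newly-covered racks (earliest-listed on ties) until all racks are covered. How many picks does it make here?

3

Greedy: pick S1 (covers 3 new) → pick S3 (covers 2 new) → pick S4 (covers 1 new). Total picks: 3.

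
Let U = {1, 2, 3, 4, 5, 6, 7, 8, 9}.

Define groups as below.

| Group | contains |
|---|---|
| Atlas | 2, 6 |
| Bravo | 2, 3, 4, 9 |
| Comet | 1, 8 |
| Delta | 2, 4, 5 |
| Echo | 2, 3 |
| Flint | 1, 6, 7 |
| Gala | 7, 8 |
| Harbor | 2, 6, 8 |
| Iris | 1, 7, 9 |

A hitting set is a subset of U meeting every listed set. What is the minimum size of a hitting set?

3

H = {1, 2, 8} meets every group (each contains at least one member of H), and |H| = 3.
No choice of 2 items meets every group, so 3 is the minimum.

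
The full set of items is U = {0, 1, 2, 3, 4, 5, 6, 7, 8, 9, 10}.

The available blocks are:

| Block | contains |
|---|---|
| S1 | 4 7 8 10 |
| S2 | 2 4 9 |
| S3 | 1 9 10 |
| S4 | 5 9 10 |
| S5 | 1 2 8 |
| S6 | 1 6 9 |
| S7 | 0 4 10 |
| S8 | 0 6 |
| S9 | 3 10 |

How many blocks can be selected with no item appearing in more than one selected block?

S4, S5, S8 are pairwise disjoint (S4={5,9,10}; S5={1,2,8}; S8={0,6}).
Every remaining block overlaps one of these, and no 4 of the listed blocks are pairwise disjoint, so 3 is the maximum.

3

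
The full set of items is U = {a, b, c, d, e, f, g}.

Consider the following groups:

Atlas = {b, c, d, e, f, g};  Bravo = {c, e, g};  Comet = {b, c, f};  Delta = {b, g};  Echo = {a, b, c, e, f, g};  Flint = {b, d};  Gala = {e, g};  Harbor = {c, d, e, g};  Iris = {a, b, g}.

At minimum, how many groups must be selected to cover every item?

Take {Atlas, Echo}. Their union is {a, b, c, d, e, f, g}, which is all 7 items.
No single group has all 7 items (the largest, Atlas, has 6), so 2 is optimal.

2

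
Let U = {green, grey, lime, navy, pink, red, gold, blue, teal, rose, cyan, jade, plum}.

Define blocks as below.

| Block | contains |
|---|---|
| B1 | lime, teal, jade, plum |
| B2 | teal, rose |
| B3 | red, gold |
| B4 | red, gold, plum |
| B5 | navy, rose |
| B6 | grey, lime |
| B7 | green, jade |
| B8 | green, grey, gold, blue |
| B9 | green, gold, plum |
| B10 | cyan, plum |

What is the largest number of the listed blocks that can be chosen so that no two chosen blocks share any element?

B2, B3, B6, B7, B10 are pairwise disjoint (B2={teal,rose}; B3={red,gold}; B6={grey,lime}; B7={green,jade}; B10={cyan,plum}).
Every remaining block overlaps one of these, and no 6 of the listed blocks are pairwise disjoint, so 5 is the maximum.

5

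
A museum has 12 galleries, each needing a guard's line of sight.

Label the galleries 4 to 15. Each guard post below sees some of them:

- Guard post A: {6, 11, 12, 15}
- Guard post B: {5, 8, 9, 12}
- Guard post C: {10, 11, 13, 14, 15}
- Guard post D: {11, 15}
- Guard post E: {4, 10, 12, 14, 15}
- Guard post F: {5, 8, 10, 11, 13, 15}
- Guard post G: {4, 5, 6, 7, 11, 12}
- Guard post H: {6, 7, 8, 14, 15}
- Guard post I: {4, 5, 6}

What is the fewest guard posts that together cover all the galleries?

B and C and G together: B ∪ C ∪ G = {4, 5, 6, 7, 8, 9, 10, 11, 12, 13, 14, 15} — every gallery is covered.
Only B contains 9, so B is forced; the remaining 8 galleries need at least 2 more guard posts (each remaining guard post adds at most 5) — so at least 3 guard posts are needed, and 3 is optimal.

3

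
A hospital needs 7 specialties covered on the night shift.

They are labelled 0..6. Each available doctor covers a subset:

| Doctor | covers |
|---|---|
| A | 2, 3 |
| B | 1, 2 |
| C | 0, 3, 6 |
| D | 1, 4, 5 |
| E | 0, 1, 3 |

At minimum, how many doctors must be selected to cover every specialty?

3

Take {B, C, D}. Their union is {0, 1, 2, 3, 4, 5, 6}, which is all 7 specialties.
Each doctor has at most 3 specialties, and 2·3 = 6 < 7 — so at least 3 doctors are needed, and 3 is optimal.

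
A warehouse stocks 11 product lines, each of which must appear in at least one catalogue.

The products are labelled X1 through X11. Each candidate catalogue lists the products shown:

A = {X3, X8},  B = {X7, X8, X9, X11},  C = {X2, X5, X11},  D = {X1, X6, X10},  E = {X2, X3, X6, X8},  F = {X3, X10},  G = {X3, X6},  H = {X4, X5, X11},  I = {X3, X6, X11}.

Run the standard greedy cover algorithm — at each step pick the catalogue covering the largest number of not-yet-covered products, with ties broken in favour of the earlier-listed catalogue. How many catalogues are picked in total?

5

Greedy: pick B (covers 4 new) → pick D (covers 3 new) → pick C (covers 2 new) → pick A (covers 1 new) → pick H (covers 1 new). Total picks: 5.
(The true minimum cover uses only 4 catalogues, so greedy is not optimal here.)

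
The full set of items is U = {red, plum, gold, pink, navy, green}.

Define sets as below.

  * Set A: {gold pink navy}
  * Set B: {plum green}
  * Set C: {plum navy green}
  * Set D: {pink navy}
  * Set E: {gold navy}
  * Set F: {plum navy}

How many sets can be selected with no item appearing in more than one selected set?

2

B, D are pairwise disjoint (B={plum,green}; D={pink,navy}).
Every remaining set overlaps one of these, and no 3 of the listed sets are pairwise disjoint, so 2 is the maximum.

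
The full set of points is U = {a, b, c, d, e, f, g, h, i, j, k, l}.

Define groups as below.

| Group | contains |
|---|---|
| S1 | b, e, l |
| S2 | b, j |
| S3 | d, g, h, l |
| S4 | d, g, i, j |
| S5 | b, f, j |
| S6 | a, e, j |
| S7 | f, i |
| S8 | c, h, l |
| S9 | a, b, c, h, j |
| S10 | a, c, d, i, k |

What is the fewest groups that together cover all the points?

S1, S3, S5, and S10 cover everything between them: the union {a, b, c, d, e, f, g, h, i, j, k, l} is all of U.
Only S10 contains k, so S10 is forced; the remaining 7 points need at least 3 more groups (each remaining group adds at most 3) — so at least 4 groups are needed, and 4 is optimal.

4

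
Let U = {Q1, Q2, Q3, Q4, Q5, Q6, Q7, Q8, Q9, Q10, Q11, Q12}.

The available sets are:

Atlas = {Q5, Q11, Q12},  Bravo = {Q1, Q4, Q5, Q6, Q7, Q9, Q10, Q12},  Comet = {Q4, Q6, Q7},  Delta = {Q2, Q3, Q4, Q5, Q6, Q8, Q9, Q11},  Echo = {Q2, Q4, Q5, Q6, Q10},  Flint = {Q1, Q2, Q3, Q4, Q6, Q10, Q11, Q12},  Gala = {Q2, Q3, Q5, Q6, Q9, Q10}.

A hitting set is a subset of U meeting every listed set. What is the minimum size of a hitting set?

2

The 2 points {Q6, Q12} hit every set.
The sets Atlas, Comet are pairwise disjoint, so any hitting set needs a separate point for each — at least 2. Hence 2 is optimal.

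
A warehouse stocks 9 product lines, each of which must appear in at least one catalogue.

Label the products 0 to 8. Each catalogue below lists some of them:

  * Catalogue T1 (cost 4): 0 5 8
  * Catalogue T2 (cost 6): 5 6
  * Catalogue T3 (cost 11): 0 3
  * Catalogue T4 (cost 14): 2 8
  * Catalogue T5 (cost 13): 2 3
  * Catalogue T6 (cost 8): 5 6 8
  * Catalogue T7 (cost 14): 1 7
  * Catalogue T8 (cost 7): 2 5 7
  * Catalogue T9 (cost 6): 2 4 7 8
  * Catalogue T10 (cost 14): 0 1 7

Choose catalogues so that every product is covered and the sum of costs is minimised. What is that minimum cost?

T2, T3, T9, T10 together cover every product (T2 ∪ T3 ∪ T9 ∪ T10 = {0, 1, 2, 3, 4, 5, 6, 7, 8}); total cost 6 + 11 + 6 + 14 = 37.
The greedy pick T1, T9, T2, T3, T7 costs 41; no covering selection beats 37.

37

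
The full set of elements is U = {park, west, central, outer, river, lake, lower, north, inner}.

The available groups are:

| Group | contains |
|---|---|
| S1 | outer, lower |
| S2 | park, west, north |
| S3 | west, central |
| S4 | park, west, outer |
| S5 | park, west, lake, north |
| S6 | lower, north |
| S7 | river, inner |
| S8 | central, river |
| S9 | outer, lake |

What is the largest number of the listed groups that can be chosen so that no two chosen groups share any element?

S3, S6, S7, S9 are pairwise disjoint (S3={west,central}; S6={lower,north}; S7={river,inner}; S9={outer,lake}).
Every remaining group overlaps one of these, and no 5 of the listed groups are pairwise disjoint, so 4 is the maximum.

4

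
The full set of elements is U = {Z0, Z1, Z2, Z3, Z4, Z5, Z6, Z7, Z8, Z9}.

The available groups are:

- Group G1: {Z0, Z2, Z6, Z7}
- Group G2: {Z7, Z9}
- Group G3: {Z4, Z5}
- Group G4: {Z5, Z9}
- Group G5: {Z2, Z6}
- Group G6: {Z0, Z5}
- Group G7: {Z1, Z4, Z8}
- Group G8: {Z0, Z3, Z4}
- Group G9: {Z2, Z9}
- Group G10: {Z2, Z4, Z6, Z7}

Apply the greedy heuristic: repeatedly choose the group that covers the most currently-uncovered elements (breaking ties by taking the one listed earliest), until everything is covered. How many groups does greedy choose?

Greedy: pick G1 (covers 4 new) → pick G7 (covers 3 new) → pick G4 (covers 2 new) → pick G8 (covers 1 new). Total picks: 4.

4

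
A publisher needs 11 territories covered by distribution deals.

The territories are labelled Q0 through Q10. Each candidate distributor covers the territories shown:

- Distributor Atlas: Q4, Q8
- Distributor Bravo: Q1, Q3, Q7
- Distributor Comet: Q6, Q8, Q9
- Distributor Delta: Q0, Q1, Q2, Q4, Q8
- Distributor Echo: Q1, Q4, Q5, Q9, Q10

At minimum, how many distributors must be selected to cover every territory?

4

Take {Bravo, Comet, Delta, Echo}. Their union is {Q0, Q1, Q2, Q3, Q4, Q5, Q6, Q7, Q8, Q9, Q10}, which is all 11 territories.
No 3 of the 5 distributors cover everything (all 10 combinations miss at least one territory), so 4 is optimal.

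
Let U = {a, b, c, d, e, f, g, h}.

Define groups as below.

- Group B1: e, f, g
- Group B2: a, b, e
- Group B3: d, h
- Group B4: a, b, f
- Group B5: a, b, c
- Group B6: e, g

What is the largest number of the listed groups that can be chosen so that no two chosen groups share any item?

B3, B4, B6 are pairwise disjoint (B3={d,h}; B4={a,b,f}; B6={e,g}).
Every remaining group overlaps one of these, and no 4 of the listed groups are pairwise disjoint, so 3 is the maximum.

3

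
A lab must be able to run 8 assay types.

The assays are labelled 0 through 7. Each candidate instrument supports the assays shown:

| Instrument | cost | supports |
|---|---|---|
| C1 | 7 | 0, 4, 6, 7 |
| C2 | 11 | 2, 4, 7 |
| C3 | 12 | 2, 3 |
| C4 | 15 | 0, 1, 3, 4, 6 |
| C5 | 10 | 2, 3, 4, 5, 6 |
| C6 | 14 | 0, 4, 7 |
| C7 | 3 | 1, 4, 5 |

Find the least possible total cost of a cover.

20

C1, C5, C7 together cover every assay (C1 ∪ C5 ∪ C7 = {0, 1, 2, 3, 4, 5, 6, 7}); total cost 7 + 10 + 3 = 20.
No covering selection has total cost below 20.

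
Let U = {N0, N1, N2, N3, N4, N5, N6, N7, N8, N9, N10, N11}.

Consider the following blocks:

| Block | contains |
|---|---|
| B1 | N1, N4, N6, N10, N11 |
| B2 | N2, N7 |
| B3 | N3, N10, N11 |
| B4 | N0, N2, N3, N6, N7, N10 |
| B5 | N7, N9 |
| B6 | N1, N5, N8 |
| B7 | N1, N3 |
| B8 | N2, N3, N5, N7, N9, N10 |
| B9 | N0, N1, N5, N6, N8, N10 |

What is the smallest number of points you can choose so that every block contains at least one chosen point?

3

The 3 points {N1, N7, N11} hit every block.
The blocks B2, B3, B6 are pairwise disjoint, so any hitting set needs a separate point for each — at least 3. Hence 3 is optimal.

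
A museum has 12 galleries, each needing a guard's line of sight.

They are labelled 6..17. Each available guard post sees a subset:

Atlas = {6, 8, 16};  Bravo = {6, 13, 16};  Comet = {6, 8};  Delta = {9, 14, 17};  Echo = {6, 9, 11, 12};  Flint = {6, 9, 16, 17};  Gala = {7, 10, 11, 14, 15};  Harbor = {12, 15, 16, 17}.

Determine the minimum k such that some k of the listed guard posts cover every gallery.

5

Atlas and Bravo and Delta and Gala and Harbor together: Atlas ∪ Bravo ∪ Delta ∪ Gala ∪ Harbor = {6, 7, 8, 9, 10, 11, 12, 13, 14, 15, 16, 17} — every gallery is covered.
No 4 of the 8 guard posts cover everything (all 70 combinations miss at least one gallery), so 5 is optimal.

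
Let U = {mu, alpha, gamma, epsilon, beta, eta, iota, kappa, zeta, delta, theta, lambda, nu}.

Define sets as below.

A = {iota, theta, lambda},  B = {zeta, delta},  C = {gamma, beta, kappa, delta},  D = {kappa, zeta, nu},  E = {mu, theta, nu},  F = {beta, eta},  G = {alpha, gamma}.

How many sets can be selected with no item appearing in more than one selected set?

4

B, E, F, G are pairwise disjoint (B={zeta,delta}; E={mu,theta,nu}; F={beta,eta}; G={alpha,gamma}).
Every remaining set overlaps one of these, and no 5 of the listed sets are pairwise disjoint, so 4 is the maximum.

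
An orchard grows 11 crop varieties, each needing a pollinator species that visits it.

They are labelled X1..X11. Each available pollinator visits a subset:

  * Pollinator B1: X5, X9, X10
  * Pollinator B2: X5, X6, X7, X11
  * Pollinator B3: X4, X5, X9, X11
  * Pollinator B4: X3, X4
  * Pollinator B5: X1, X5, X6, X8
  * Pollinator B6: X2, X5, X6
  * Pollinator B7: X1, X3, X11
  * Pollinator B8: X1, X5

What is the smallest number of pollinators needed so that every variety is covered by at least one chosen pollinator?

5

Take {B1, B2, B4, B5, B6}. Their union is {X1, X2, X3, X4, X5, X6, X7, X8, X9, X10, X11}, which is all 11 varieties.
Only B2 contains X7, so B2 is forced; the remaining 7 varieties need at least 4 more pollinators (each remaining pollinator adds at most 2) — so at least 5 pollinators are needed, and 5 is optimal.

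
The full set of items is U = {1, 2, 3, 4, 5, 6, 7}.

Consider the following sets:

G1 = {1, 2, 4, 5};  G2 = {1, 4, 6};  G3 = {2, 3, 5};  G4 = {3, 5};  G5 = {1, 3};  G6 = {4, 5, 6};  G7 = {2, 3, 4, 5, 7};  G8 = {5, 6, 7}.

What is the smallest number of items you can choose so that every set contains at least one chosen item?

2

H = {1, 5} meets every set (each contains at least one member of H), and |H| = 2.
The sets G2, G3 are pairwise disjoint, so any hitting set needs a separate item for each — at least 2. Hence 2 is optimal.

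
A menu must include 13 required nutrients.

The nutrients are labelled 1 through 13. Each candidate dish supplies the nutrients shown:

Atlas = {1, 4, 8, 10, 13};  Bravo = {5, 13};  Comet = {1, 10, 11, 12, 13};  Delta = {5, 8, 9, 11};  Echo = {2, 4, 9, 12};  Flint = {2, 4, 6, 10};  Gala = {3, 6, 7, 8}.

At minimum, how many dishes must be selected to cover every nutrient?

Bravo and Comet and Echo and Gala together: Bravo ∪ Comet ∪ Echo ∪ Gala = {1, 2, 3, 4, 5, 6, 7, 8, 9, 10, 11, 12, 13} — every nutrient is covered.
No 3 of the 7 dishes cover everything (all 35 combinations miss at least one nutrient), so 4 is optimal.

4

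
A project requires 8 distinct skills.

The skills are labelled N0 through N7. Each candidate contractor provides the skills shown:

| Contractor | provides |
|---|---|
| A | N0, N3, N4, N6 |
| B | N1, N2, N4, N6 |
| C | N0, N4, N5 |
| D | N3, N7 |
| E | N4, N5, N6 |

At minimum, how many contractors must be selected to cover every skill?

Take {B, C, D}. Their union is {N0, N1, N2, N3, N4, N5, N6, N7}, which is all 8 skills.
Only B contains N1, so B is forced; the remaining 4 skills need at least 2 more contractors (each remaining contractor adds at most 2) — so at least 3 contractors are needed, and 3 is optimal.

3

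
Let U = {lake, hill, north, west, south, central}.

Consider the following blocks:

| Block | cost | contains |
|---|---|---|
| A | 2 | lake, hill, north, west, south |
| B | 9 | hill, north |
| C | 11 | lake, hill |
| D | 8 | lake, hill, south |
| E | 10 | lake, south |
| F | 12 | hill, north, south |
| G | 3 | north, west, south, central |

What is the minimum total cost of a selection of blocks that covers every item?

A, G together cover every item (A ∪ G = {lake, hill, north, west, south, central}); total cost 2 + 3 = 5.
No covering selection has total cost below 5.

5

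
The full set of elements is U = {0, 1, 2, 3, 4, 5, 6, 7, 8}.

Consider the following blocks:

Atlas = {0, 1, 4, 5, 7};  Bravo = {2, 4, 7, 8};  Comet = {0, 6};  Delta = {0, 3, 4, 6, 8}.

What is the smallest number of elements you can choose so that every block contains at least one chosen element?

2

The 2 elements {0, 4} hit every block.
The blocks Bravo, Comet are pairwise disjoint, so any hitting set needs a separate element for each — at least 2. Hence 2 is optimal.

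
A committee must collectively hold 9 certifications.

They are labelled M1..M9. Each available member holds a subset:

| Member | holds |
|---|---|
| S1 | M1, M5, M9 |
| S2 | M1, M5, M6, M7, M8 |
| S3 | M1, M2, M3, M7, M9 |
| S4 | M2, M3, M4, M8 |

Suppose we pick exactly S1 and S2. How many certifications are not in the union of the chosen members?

Union of S1, S2 = {M1, M5, M6, M7, M8, M9}.
Not covered: M2, M3, M4 — 3 certifications.

3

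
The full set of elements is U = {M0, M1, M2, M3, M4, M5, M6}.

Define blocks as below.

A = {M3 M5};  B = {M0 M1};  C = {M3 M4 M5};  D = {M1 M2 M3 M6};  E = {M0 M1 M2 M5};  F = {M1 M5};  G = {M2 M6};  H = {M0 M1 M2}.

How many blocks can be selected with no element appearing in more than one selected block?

3

A, B, G are pairwise disjoint (A={M3,M5}; B={M0,M1}; G={M2,M6}).
Every remaining block overlaps one of these, and no 4 of the listed blocks are pairwise disjoint, so 3 is the maximum.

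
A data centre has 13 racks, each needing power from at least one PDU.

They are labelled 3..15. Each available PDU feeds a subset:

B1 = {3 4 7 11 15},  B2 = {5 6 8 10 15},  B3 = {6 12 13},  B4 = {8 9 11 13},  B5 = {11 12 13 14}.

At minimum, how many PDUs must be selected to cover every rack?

4

B1 and B2 and B4 and B5 together: B1 ∪ B2 ∪ B4 ∪ B5 = {3, 4, 5, 6, 7, 8, 9, 10, 11, 12, 13, 14, 15} — every rack is covered.
Only B4 contains 9, so B4 is forced; the remaining 9 racks need at least 3 more PDUs (each remaining PDU adds at most 4) — so at least 4 PDUs are needed, and 4 is optimal.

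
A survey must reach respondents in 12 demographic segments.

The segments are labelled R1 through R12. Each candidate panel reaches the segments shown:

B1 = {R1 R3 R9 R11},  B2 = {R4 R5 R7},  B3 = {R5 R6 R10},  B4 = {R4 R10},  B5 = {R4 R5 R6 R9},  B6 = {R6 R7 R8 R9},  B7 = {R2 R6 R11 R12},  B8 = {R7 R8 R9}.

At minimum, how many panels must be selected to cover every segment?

5

Take {B1, B4, B5, B7, B8}. Their union is {R1, R2, R3, R4, R5, R6, R7, R8, R9, R10, R11, R12}, which is all 12 segments.
No 4 of the 8 panels cover everything (all 70 combinations miss at least one segment), so 5 is optimal.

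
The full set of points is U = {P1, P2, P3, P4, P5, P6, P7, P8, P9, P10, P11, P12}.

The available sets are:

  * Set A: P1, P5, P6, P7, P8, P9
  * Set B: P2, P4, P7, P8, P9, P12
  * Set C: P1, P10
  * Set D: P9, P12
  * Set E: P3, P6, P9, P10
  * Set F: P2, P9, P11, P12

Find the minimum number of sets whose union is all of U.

Take {A, B, E, F}. Their union is {P1, P2, P3, P4, P5, P6, P7, P8, P9, P10, P11, P12}, which is all 12 points.
No 3 of the 6 sets cover everything (all 20 combinations miss at least one point), so 4 is optimal.

4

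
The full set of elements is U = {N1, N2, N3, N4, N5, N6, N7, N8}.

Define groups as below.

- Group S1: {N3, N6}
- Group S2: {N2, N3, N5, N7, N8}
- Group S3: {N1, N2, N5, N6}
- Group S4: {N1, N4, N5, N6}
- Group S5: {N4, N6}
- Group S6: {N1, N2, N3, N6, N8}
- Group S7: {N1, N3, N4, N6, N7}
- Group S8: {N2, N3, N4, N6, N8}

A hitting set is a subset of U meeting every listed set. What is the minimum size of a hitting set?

The 2 elements {N6, N7} hit every group.
The groups S2, S5 are pairwise disjoint, so any hitting set needs a separate element for each — at least 2. Hence 2 is optimal.

2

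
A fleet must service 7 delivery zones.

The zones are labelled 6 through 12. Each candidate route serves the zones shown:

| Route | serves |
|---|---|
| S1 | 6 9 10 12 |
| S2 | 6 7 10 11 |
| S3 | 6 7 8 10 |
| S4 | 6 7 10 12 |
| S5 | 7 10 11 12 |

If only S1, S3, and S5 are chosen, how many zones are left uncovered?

Union of S1, S3, S5 = {6, 7, 8, 9, 10, 11, 12} — that's every zone, so 0 are uncovered.

0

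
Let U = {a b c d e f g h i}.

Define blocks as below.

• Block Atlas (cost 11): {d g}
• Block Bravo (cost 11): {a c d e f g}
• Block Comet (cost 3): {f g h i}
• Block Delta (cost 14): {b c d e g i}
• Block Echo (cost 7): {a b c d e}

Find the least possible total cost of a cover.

Comet, Echo together cover every item (Comet ∪ Echo = {a, b, c, d, e, f, g, h, i}); total cost 3 + 7 = 10.
No covering selection has total cost below 10.

10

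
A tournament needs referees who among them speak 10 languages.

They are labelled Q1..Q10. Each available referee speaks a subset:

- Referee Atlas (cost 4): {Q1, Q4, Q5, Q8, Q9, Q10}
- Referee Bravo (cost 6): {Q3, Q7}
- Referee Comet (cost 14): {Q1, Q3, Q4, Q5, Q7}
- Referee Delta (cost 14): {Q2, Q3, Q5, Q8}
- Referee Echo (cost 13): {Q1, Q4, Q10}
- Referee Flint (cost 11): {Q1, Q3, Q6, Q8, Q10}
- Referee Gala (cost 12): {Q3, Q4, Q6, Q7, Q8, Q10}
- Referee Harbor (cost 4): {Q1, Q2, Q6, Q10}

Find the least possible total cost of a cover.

14

Atlas, Bravo, Harbor together cover every language (Atlas ∪ Bravo ∪ Harbor = {Q1, Q2, Q3, Q4, Q5, Q6, Q7, Q8, Q9, Q10}); total cost 4 + 6 + 4 = 14.
No covering selection has total cost below 14.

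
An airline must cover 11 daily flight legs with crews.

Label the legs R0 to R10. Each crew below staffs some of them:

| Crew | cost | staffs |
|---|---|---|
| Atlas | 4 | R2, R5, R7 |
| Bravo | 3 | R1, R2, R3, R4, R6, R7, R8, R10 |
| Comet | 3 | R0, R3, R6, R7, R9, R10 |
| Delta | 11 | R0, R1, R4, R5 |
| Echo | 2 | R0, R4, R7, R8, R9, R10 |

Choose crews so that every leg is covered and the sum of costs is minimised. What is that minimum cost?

Atlas, Bravo, Echo together cover every leg (Atlas ∪ Bravo ∪ Echo = {R0, R1, R2, R3, R4, R5, R6, R7, R8, R9, R10}); total cost 4 + 3 + 2 = 9.
No covering selection has total cost below 9.

9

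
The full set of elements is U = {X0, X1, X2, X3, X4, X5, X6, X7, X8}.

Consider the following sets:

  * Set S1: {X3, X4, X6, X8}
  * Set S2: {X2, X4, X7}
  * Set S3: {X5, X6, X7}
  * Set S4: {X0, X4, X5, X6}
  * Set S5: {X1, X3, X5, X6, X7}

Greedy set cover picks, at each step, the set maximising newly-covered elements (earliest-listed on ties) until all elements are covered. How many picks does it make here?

Greedy: pick S5 (covers 5 new) → pick S1 (covers 2 new) → pick S2 (covers 1 new) → pick S4 (covers 1 new). Total picks: 4.

4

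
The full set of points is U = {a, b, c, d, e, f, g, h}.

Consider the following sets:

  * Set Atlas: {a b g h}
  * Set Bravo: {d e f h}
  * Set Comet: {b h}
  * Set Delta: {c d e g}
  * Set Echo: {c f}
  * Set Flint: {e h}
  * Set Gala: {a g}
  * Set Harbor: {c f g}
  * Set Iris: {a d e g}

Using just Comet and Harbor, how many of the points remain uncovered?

Union of Comet, Harbor = {b, c, f, g, h}.
Not covered: a, d, e — 3 points.

3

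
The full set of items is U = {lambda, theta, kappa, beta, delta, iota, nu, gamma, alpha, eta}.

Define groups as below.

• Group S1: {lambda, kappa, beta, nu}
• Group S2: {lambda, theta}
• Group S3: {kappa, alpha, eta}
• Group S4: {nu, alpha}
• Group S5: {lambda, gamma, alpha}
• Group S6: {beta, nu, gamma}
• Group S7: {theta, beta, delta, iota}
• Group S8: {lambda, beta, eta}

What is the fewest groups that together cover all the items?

4

Take {S1, S3, S5, S7}. Their union is {lambda, theta, kappa, beta, delta, iota, nu, gamma, alpha, eta}, which is all 10 items.
No 3 of the 8 groups cover everything (all 56 combinations miss at least one item), so 4 is optimal.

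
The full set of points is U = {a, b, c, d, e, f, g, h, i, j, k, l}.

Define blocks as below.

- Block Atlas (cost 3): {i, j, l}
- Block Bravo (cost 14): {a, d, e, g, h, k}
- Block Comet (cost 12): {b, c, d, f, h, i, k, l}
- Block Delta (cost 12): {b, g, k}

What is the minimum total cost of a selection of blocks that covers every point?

Atlas, Bravo, Comet together cover every point (Atlas ∪ Bravo ∪ Comet = {a, b, c, d, e, f, g, h, i, j, k, l}); total cost 3 + 14 + 12 = 29.
No covering selection has total cost below 29.

29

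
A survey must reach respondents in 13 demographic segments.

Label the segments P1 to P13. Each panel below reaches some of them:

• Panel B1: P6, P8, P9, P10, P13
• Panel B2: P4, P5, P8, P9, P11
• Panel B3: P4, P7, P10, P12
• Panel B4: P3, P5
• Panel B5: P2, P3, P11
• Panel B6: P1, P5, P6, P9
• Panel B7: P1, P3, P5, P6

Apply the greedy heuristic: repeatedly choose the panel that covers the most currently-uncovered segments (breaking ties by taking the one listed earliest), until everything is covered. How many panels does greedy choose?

Greedy: pick B1 (covers 5 new) → pick B2 (covers 3 new) → pick B3 (covers 2 new) → pick B5 (covers 2 new) → pick B6 (covers 1 new). Total picks: 5.
(The true minimum cover uses only 4 panels, so greedy is not optimal here.)

5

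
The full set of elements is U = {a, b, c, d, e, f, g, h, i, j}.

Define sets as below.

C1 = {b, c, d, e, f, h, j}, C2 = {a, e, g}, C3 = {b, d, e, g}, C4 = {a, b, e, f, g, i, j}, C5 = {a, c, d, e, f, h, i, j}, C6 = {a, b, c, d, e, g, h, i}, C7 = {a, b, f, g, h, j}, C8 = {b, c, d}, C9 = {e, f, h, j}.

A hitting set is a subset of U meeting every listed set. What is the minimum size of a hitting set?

2

Take T = {b, e}. Each listed set contains at least one of these, so T is a hitting set of size 2.
The sets C2, C8 are pairwise disjoint, so any hitting set needs a separate element for each — at least 2. Hence 2 is optimal.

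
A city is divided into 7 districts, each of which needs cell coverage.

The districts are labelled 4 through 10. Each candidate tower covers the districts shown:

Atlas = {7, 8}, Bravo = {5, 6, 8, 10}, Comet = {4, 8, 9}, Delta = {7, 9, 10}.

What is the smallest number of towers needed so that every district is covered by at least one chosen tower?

Take {Bravo, Comet, Delta}. Their union is {4, 5, 6, 7, 8, 9, 10}, which is all 7 districts.
Only Comet contains 4, so Comet is forced; the remaining 4 districts need at least 2 more towers (each remaining tower adds at most 3) — so at least 3 towers are needed, and 3 is optimal.

3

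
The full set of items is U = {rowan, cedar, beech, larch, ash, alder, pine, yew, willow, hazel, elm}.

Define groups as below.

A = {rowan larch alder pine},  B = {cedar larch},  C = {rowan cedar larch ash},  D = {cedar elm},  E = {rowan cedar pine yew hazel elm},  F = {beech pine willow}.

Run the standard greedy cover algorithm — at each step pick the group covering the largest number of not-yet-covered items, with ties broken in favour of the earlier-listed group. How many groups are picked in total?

Greedy: pick E (covers 6 new) → pick A (covers 2 new) → pick F (covers 2 new) → pick C (covers 1 new). Total picks: 4.

4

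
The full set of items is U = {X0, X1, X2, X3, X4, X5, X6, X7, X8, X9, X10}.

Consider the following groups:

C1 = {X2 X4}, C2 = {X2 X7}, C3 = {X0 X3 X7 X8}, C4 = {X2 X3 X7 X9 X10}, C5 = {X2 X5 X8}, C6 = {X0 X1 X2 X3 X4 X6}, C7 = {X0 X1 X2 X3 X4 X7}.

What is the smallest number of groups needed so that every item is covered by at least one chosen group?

Take {C4, C5, C6}. Their union is {X0, X1, X2, X3, X4, X5, X6, X7, X8, X9, X10}, which is all 11 items.
Only C5 contains X5, so C5 is forced; the remaining 8 items need at least 2 more groups (each remaining group adds at most 5) — so at least 3 groups are needed, and 3 is optimal.

3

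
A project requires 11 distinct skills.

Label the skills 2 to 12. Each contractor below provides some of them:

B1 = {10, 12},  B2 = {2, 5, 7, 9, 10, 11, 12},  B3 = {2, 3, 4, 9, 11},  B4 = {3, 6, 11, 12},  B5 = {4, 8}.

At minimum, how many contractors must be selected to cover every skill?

B2 and B4 and B5 together: B2 ∪ B4 ∪ B5 = {2, 3, 4, 5, 6, 7, 8, 9, 10, 11, 12} — every skill is covered.
Only B2 contains 5, so B2 is forced; the remaining 4 skills need at least 2 more contractors (each remaining contractor adds at most 2) — so at least 3 contractors are needed, and 3 is optimal.

3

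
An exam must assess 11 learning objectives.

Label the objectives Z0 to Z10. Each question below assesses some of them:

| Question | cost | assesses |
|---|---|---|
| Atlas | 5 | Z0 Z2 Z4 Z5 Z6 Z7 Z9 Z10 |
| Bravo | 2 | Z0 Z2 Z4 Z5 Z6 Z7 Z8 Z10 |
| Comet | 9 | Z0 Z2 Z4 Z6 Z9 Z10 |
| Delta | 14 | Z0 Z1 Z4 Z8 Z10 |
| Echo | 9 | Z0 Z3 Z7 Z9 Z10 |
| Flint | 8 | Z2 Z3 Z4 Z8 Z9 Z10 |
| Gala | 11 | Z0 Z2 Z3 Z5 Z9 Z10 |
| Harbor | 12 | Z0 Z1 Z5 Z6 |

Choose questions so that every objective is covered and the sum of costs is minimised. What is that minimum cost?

Bravo, Flint, Harbor together cover every objective (Bravo ∪ Flint ∪ Harbor = {Z0, Z1, Z2, Z3, Z4, Z5, Z6, Z7, Z8, Z9, Z10}); total cost 2 + 8 + 12 = 22.
No covering selection has total cost below 22.

22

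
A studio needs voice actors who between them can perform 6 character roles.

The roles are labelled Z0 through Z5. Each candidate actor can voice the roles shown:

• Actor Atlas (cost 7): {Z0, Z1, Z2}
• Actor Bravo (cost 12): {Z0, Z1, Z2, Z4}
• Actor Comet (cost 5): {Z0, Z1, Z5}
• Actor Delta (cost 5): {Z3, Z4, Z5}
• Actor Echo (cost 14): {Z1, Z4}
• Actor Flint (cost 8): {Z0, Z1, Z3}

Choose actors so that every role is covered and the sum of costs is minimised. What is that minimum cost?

Atlas, Delta together cover every role (Atlas ∪ Delta = {Z0, Z1, Z2, Z3, Z4, Z5}); total cost 7 + 5 = 12.
The greedy pick Comet, Delta, Atlas costs 17; no covering selection beats 12.

12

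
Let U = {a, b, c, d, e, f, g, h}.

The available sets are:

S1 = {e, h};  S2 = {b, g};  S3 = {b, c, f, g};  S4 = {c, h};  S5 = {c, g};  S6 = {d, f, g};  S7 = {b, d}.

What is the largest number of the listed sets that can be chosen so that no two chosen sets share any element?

S1, S5, S7 are pairwise disjoint (S1={e,h}; S5={c,g}; S7={b,d}).
Every remaining set overlaps one of these, and no 4 of the listed sets are pairwise disjoint, so 3 is the maximum.

3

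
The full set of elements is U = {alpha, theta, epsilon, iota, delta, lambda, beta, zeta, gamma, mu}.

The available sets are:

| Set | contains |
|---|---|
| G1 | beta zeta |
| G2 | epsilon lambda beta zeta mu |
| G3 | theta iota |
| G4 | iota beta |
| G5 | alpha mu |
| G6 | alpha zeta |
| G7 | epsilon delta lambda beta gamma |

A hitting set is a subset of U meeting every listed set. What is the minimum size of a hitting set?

H = {alpha, theta, beta} meets every set (each contains at least one member of H), and |H| = 3.
The sets G1, G3, G5 are pairwise disjoint, so any hitting set needs a separate element for each — at least 3. Hence 3 is optimal.

3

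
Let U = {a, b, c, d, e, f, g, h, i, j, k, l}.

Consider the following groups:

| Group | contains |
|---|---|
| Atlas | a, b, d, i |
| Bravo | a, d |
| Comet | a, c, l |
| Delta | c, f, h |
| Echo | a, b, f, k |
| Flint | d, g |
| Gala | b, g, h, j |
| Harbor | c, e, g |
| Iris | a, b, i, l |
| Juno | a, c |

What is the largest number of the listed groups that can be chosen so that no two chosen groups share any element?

3

Delta, Flint, Iris are pairwise disjoint (Delta={c,f,h}; Flint={d,g}; Iris={a,b,i,l}).
Every remaining group overlaps one of these, and no 4 of the listed groups are pairwise disjoint, so 3 is the maximum.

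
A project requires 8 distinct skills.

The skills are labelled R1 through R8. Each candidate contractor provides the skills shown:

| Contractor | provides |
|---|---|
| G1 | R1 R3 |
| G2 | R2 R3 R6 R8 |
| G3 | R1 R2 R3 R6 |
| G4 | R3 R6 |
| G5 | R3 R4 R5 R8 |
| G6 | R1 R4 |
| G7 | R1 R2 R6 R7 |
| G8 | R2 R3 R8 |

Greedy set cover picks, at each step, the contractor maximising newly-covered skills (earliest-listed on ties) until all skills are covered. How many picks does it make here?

Greedy: pick G2 (covers 4 new) → pick G5 (covers 2 new) → pick G7 (covers 2 new). Total picks: 3.
(The true minimum cover uses only 2 contractors, so greedy is not optimal here.)

3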